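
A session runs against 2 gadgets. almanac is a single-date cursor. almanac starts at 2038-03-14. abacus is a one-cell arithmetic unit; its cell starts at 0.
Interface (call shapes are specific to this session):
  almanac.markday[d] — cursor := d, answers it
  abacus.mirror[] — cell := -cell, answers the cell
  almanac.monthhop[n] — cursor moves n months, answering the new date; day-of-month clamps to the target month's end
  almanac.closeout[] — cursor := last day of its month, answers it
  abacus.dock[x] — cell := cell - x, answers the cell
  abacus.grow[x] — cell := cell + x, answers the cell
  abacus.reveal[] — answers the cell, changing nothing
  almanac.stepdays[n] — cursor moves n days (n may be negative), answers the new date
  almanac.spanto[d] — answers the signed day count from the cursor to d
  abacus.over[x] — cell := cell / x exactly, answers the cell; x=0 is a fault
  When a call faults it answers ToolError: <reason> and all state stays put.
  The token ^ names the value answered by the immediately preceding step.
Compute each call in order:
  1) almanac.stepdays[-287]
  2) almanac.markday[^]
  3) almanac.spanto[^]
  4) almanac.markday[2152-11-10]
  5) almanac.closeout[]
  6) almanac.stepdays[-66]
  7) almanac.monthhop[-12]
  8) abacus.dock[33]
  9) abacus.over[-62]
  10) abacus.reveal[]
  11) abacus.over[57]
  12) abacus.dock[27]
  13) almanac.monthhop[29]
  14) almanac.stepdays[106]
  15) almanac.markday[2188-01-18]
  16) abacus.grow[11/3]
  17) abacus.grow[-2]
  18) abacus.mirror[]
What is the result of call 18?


Act: stepdays[n: -287]
Obs: 2037-05-31
Act: markday[d: ^]
Obs: 2037-05-31
Act: spanto[d: ^]
Obs: 0
Act: markday[d: 2152-11-10]
Obs: 2152-11-10
Act: closeout[]
Obs: 2152-11-30
Act: stepdays[n: -66]
Obs: 2152-09-25
Act: monthhop[n: -12]
Obs: 2151-09-25
Act: dock[x: 33]
Obs: -33
Act: over[x: -62]
Obs: 33/62
Act: reveal[]
Obs: 33/62
Act: over[x: 57]
Obs: 11/1178
Act: dock[x: 27]
Obs: -31795/1178
Act: monthhop[n: 29]
Obs: 2154-02-25
Act: stepdays[n: 106]
Obs: 2154-06-11
Act: markday[d: 2188-01-18]
Obs: 2188-01-18
Act: grow[x: 11/3]
Obs: -82427/3534
Act: grow[x: -2]
Obs: -89495/3534
Act: mirror[]
Obs: 89495/3534

Answer: 89495/3534


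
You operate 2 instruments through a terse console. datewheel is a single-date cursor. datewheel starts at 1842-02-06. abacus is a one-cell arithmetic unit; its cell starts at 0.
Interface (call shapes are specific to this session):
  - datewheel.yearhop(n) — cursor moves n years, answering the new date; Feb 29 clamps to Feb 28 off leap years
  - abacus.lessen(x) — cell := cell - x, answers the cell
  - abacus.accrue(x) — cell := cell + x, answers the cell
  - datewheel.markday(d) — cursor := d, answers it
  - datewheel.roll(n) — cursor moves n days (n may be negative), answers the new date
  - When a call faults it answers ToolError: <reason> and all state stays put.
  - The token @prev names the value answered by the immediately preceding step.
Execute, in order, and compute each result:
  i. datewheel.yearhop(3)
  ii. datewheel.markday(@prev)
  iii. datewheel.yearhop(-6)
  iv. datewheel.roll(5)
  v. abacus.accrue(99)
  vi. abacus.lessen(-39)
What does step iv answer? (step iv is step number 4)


Answer: 1839-02-11

Derivation:
CALL yearhop[n='3']
RET  1845-02-06
CALL markday[d='@prev']
RET  1845-02-06
CALL yearhop[n='-6']
RET  1839-02-06
CALL roll[n='5']
RET  1839-02-11
CALL accrue[x='99']
RET  99
CALL lessen[x='-39']
RET  138


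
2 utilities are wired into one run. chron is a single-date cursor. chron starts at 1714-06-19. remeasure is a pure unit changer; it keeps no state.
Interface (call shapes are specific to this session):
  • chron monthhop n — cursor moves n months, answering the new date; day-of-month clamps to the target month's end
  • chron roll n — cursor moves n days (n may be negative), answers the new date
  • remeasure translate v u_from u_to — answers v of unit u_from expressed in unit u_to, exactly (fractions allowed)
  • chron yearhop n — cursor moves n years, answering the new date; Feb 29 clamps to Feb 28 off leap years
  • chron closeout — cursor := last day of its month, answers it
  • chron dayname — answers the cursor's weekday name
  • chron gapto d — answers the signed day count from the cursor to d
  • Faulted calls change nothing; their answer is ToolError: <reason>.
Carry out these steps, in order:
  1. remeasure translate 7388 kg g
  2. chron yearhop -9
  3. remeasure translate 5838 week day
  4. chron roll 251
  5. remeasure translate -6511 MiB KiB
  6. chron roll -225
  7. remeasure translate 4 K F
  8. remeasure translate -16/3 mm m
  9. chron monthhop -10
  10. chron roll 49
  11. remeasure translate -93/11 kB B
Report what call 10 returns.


Answer: 1704-11-03

Derivation:
-- 1. remeasure translate(7388, kg, g) ~> 7388000
-- 2. chron yearhop(-9) ~> 1705-06-19
-- 3. remeasure translate(5838, week, day) ~> 40866
-- 4. chron roll(251) ~> 1706-02-25
-- 5. remeasure translate(-6511, MiB, KiB) ~> -6667264
-- 6. chron roll(-225) ~> 1705-07-15
-- 7. remeasure translate(4, K, F) ~> -45247/100
-- 8. remeasure translate(-16/3, mm, m) ~> -2/375
-- 9. chron monthhop(-10) ~> 1704-09-15
-- 10. chron roll(49) ~> 1704-11-03
-- 11. remeasure translate(-93/11, kB, B) ~> -93000/11


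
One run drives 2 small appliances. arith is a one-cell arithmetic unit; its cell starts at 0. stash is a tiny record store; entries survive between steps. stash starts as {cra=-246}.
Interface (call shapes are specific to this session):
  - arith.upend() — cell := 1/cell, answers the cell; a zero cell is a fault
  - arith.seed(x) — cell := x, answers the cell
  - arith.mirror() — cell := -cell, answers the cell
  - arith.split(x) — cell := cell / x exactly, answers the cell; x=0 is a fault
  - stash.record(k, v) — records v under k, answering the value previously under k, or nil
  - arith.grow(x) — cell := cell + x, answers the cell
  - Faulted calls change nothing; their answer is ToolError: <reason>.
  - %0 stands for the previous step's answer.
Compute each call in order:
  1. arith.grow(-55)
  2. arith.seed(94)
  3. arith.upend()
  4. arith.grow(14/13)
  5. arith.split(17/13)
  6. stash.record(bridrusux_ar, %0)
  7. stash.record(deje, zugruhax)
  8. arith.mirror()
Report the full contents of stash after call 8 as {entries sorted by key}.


[in] grow x=-55
[out] -55
[in] seed x=94
[out] 94
[in] upend
[out] 1/94
[in] grow x=14/13
[out] 1329/1222
[in] split x=17/13
[out] 1329/1598
[in] record k=bridrusux_ar v=%0
[out] nil
[in] record k=deje v=zugruhax
[out] nil
[in] mirror
[out] -1329/1598

Answer: {bridrusux_ar=1329/1598, cra=-246, deje=zugruhax}


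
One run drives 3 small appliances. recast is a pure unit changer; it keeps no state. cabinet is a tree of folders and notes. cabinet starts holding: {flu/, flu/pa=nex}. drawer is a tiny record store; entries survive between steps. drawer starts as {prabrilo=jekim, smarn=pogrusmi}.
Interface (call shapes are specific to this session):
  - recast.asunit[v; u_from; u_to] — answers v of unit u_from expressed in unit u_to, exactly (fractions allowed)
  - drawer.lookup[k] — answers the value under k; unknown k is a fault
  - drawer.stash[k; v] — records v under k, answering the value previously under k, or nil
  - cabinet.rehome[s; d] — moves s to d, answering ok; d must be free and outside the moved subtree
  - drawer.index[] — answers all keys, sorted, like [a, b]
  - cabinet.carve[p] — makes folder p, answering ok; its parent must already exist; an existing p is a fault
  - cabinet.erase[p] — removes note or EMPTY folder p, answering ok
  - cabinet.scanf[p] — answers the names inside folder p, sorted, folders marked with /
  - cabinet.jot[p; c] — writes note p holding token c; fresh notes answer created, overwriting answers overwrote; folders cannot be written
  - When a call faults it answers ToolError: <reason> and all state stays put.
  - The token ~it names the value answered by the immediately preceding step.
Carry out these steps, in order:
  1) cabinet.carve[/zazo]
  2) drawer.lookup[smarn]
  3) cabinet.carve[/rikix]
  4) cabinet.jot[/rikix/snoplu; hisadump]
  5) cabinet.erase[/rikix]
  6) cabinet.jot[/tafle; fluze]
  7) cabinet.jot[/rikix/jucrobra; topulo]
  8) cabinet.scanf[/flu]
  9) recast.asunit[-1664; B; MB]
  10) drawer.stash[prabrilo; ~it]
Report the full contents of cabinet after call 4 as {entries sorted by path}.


Answer: {flu/, flu/pa=nex, rikix/, rikix/snoplu=hisadump, zazo/}

Derivation:
→ cabinet.carve(/zazo)
← ok
→ drawer.lookup(smarn)
← pogrusmi
→ cabinet.carve(/rikix)
← ok
→ cabinet.jot(/rikix/snoplu, hisadump)
← created
→ cabinet.erase(/rikix)
← ToolError: not empty
→ cabinet.jot(/tafle, fluze)
← created
→ cabinet.jot(/rikix/jucrobra, topulo)
← created
→ cabinet.scanf(/flu)
← [pa]
→ recast.asunit(-1664, B, MB)
← -26/15625
→ drawer.stash(prabrilo, ~it)
← jekim


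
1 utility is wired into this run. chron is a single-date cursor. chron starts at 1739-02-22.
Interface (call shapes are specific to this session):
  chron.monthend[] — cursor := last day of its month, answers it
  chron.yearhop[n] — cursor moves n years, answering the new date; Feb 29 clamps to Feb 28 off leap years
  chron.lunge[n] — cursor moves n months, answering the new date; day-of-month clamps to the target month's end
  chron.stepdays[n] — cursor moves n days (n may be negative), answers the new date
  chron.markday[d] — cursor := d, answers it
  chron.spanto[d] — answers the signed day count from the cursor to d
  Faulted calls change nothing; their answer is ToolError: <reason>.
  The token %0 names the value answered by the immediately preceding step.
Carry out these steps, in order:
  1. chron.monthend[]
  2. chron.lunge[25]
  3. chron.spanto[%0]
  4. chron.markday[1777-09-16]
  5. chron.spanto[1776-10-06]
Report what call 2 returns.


Using monthend(), and get 1739-02-28.
Next I call lunge passing n='25', which returns 1741-03-28.
Invoking spanto passing d='%0', and see 0.
I use markday passing d='1777-09-16': 1777-09-16.
I use spanto passing d='1776-10-06', giving -345.

Answer: 1741-03-28


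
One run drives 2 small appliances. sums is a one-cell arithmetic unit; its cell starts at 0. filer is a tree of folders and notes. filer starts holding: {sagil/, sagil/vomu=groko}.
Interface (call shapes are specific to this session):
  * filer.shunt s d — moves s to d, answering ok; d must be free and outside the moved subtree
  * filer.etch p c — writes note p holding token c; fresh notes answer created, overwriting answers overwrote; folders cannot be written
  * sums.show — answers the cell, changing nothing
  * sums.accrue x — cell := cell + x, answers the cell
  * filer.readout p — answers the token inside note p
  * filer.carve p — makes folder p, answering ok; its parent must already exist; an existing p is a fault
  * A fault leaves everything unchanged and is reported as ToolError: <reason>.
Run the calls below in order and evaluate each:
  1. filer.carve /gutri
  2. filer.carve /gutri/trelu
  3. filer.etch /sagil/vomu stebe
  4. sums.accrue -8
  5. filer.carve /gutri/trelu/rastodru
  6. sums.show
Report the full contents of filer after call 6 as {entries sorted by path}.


>> filer.carve(p: /gutri)
<< ok
>> filer.carve(p: /gutri/trelu)
<< ok
>> filer.etch(p: /sagil/vomu, c: stebe)
<< overwrote
>> sums.accrue(x: -8)
<< -8
>> filer.carve(p: /gutri/trelu/rastodru)
<< ok
>> sums.show()
<< -8

Answer: {gutri/, gutri/trelu/, gutri/trelu/rastodru/, sagil/, sagil/vomu=stebe}


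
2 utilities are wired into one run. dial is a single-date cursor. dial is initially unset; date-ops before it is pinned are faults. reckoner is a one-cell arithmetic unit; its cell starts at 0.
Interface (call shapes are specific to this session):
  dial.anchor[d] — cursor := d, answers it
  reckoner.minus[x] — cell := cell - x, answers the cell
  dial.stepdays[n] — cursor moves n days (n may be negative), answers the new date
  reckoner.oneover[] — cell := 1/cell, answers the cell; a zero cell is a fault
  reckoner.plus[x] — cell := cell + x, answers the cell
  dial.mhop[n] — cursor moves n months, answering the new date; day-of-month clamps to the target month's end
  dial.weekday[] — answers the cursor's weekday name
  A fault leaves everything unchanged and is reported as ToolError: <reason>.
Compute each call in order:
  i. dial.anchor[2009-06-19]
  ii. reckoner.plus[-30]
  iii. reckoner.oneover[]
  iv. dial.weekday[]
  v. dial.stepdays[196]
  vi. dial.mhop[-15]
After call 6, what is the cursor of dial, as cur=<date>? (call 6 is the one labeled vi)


Answer: cur=2008-10-01

Derivation:
Invoking dial.anchor passing d→2009-06-19, → 2009-06-19.
Then reckoner.plus passing x→-30, → -30.
Calling reckoner.oneover(), and observe -1/30.
Invoking dial.weekday(), giving Friday.
Using dial.stepdays passing n→196, — result: 2010-01-01.
Next I call dial.mhop passing n→-15, yielding 2008-10-01.


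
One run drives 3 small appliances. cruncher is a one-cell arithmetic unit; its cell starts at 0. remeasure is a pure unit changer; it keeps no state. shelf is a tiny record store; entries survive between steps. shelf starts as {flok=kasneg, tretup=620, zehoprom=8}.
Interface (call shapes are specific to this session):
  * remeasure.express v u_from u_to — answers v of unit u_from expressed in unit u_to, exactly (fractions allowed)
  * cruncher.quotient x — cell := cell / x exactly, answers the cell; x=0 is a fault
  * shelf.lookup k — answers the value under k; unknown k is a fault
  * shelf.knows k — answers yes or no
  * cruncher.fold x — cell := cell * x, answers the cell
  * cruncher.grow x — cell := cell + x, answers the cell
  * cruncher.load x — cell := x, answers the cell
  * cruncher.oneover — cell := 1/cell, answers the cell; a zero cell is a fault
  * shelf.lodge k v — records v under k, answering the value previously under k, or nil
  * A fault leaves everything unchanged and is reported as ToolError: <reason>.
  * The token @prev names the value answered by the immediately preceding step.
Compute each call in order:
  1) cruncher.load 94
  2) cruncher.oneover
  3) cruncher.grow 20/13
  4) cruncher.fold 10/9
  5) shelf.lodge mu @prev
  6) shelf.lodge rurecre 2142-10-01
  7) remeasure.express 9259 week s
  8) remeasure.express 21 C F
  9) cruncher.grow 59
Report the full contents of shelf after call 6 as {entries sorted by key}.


% cruncher.load(x: 94) => 94
% cruncher.oneover() => 1/94
% cruncher.grow(x: 20/13) => 1893/1222
% cruncher.fold(x: 10/9) => 3155/1833
% shelf.lodge(k: mu, v: @prev) => nil
% shelf.lodge(k: rurecre, v: 2142-10-01) => nil
% remeasure.express(v: 9259, u_from: week, u_to: s) => 5599843200
% remeasure.express(v: 21, u_from: C, u_to: F) => 349/5
% cruncher.grow(x: 59) => 111302/1833

Answer: {flok=kasneg, mu=3155/1833, rurecre=2142-10-01, tretup=620, zehoprom=8}


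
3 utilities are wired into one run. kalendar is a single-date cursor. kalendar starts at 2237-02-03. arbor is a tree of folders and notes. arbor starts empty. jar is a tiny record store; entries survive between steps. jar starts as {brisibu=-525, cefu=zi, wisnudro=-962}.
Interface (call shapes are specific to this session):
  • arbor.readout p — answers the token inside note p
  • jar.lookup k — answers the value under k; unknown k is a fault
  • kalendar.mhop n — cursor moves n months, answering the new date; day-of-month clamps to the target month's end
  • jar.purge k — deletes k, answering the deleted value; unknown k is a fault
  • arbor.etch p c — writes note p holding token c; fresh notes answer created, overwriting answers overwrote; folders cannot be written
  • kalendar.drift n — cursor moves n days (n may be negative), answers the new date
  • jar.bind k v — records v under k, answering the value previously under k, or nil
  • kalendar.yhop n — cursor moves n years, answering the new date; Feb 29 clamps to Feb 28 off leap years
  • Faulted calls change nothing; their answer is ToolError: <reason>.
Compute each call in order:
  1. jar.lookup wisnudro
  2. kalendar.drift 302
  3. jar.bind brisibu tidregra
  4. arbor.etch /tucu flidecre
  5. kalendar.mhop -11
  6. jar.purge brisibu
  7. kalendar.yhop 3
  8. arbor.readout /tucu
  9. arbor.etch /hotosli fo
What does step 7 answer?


Answer: 2240-01-02

Derivation:
% jar.lookup wisnudro
= -962
% kalendar.drift 302
= 2237-12-02
% jar.bind brisibu tidregra
= -525
% arbor.etch /tucu flidecre
= created
% kalendar.mhop -11
= 2237-01-02
% jar.purge brisibu
= tidregra
% kalendar.yhop 3
= 2240-01-02
% arbor.readout /tucu
= flidecre
% arbor.etch /hotosli fo
= created


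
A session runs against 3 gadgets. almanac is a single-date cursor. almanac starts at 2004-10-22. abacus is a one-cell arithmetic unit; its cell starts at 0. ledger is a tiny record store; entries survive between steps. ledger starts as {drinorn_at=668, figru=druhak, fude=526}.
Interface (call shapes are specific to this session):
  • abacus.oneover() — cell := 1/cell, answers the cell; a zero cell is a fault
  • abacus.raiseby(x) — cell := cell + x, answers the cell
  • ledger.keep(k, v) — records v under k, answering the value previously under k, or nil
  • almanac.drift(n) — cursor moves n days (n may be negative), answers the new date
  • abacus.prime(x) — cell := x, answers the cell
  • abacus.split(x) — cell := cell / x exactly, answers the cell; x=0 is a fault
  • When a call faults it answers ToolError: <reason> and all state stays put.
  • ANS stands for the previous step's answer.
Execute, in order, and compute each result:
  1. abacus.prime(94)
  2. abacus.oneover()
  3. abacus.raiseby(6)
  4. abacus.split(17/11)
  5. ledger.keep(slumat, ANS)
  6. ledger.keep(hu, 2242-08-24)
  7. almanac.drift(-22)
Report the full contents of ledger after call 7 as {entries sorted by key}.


! prime(94) ~> 94
! oneover() ~> 1/94
! raiseby(6) ~> 565/94
! split(17/11) ~> 6215/1598
! keep(slumat, ANS) ~> nil
! keep(hu, 2242-08-24) ~> nil
! drift(-22) ~> 2004-09-30

Answer: {drinorn_at=668, figru=druhak, fude=526, hu=2242-08-24, slumat=6215/1598}


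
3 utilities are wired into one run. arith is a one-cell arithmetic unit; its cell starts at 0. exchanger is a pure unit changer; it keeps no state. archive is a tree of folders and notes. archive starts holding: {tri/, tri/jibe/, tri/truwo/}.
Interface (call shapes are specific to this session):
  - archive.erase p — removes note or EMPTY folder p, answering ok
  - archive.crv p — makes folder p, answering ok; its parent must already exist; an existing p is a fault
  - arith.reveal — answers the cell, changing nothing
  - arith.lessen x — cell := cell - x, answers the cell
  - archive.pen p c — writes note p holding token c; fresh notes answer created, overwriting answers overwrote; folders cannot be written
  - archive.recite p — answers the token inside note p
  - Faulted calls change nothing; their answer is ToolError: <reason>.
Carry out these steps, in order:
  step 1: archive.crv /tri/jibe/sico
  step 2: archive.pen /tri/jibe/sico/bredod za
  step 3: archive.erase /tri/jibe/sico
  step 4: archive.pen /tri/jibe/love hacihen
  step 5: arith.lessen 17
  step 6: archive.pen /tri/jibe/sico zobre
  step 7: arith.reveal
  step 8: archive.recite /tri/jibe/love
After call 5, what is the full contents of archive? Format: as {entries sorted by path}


-> archive.crv(p='/tri/jibe/sico')
<- ok
-> archive.pen(p='/tri/jibe/sico/bredod', c='za')
<- created
-> archive.erase(p='/tri/jibe/sico')
<- ToolError: not empty
-> archive.pen(p='/tri/jibe/love', c='hacihen')
<- created
-> arith.lessen(x='17')
<- -17
-> archive.pen(p='/tri/jibe/sico', c='zobre')
<- ToolError: is a directory
-> arith.reveal()
<- -17
-> archive.recite(p='/tri/jibe/love')
<- hacihen

Answer: {tri/, tri/jibe/, tri/jibe/love=hacihen, tri/jibe/sico/, tri/jibe/sico/bredod=za, tri/truwo/}


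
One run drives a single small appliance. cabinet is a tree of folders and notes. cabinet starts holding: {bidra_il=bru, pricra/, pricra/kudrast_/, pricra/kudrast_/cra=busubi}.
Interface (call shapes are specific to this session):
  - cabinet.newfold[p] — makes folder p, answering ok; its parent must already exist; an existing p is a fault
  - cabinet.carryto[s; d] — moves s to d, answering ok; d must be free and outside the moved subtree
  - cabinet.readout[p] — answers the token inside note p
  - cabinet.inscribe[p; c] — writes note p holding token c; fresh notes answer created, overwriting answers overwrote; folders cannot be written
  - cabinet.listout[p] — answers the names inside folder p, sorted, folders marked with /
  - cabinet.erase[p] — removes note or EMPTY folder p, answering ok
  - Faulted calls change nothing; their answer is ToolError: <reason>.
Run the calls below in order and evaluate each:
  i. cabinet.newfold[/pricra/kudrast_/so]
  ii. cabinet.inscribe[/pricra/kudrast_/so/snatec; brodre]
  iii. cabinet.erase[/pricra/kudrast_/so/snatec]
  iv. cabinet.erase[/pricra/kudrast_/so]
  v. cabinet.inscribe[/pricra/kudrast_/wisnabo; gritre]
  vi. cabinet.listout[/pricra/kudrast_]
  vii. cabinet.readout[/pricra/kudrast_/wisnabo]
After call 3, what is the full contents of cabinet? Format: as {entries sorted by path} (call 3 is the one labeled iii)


-- 1. newfold(p: /pricra/kudrast_/so) -> ok
-- 2. inscribe(p: /pricra/kudrast_/so/snatec, c: brodre) -> created
-- 3. erase(p: /pricra/kudrast_/so/snatec) -> ok
-- 4. erase(p: /pricra/kudrast_/so) -> ok
-- 5. inscribe(p: /pricra/kudrast_/wisnabo, c: gritre) -> created
-- 6. listout(p: /pricra/kudrast_) -> [cra, wisnabo]
-- 7. readout(p: /pricra/kudrast_/wisnabo) -> gritre

Answer: {bidra_il=bru, pricra/, pricra/kudrast_/, pricra/kudrast_/cra=busubi, pricra/kudrast_/so/}


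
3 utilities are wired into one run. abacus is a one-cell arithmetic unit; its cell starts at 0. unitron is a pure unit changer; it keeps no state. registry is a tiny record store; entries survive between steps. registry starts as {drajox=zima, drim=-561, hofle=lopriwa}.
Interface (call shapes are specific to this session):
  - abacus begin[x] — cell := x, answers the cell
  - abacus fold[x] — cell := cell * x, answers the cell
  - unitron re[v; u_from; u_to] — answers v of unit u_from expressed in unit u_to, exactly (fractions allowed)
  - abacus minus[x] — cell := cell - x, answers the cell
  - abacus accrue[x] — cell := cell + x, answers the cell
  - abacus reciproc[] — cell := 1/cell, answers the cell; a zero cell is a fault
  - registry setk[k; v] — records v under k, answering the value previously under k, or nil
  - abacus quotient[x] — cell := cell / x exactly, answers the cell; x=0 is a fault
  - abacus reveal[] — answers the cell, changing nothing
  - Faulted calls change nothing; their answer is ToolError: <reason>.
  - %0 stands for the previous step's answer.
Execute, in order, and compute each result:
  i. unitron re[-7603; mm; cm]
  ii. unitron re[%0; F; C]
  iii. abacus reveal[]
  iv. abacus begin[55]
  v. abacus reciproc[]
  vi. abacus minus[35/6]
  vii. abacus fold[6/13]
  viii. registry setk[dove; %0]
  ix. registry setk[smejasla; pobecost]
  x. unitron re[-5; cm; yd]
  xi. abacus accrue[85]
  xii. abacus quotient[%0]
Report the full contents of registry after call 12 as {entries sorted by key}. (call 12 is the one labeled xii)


Answer: {dove=-1919/715, drajox=zima, drim=-561, hofle=lopriwa, smejasla=pobecost}

Derivation:
! 1. unitron re(v='-7603', u_from='mm', u_to='cm') => -7603/10
! 2. unitron re(v='%0', u_from='F', u_to='C') => -2641/6
! 3. abacus reveal() => 0
! 4. abacus begin(x='55') => 55
! 5. abacus reciproc() => 1/55
! 6. abacus minus(x='35/6') => -1919/330
! 7. abacus fold(x='6/13') => -1919/715
! 8. registry setk(k='dove', v='%0') => nil
! 9. registry setk(k='smejasla', v='pobecost') => nil
! 10. unitron re(v='-5', u_from='cm', u_to='yd') => -125/2286
! 11. abacus accrue(x='85') => 58856/715
! 12. abacus quotient(x='%0') => 1


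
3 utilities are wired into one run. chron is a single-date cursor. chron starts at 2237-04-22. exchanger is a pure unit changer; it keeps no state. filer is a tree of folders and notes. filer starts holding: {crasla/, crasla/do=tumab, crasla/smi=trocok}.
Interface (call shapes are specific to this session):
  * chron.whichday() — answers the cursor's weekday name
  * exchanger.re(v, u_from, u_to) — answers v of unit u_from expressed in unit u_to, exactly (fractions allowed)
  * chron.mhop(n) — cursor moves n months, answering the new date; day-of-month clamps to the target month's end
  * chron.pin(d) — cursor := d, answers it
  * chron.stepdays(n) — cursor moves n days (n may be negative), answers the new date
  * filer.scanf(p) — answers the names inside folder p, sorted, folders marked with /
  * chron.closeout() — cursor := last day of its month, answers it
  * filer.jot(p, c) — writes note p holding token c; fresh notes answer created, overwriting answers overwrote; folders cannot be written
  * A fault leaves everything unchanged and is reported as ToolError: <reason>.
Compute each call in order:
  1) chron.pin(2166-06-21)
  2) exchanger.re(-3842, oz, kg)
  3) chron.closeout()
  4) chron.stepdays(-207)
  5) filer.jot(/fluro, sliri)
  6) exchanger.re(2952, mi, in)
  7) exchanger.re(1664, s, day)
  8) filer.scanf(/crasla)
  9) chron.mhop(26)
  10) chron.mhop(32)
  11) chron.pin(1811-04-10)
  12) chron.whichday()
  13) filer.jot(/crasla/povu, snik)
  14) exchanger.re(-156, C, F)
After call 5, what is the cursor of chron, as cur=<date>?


% 1. chron.pin(2166-06-21) -> 2166-06-21
% 2. exchanger.re(-3842, oz, kg) -> -87135094277/800000000
% 3. chron.closeout() -> 2166-06-30
% 4. chron.stepdays(-207) -> 2165-12-05
% 5. filer.jot(/fluro, sliri) -> created
% 6. exchanger.re(2952, mi, in) -> 187038720
% 7. exchanger.re(1664, s, day) -> 13/675
% 8. filer.scanf(/crasla) -> [do, smi]
% 9. chron.mhop(26) -> 2168-02-05
% 10. chron.mhop(32) -> 2170-10-05
% 11. chron.pin(1811-04-10) -> 1811-04-10
% 12. chron.whichday() -> Wednesday
% 13. filer.jot(/crasla/povu, snik) -> created
% 14. exchanger.re(-156, C, F) -> -1244/5

Answer: cur=2165-12-05


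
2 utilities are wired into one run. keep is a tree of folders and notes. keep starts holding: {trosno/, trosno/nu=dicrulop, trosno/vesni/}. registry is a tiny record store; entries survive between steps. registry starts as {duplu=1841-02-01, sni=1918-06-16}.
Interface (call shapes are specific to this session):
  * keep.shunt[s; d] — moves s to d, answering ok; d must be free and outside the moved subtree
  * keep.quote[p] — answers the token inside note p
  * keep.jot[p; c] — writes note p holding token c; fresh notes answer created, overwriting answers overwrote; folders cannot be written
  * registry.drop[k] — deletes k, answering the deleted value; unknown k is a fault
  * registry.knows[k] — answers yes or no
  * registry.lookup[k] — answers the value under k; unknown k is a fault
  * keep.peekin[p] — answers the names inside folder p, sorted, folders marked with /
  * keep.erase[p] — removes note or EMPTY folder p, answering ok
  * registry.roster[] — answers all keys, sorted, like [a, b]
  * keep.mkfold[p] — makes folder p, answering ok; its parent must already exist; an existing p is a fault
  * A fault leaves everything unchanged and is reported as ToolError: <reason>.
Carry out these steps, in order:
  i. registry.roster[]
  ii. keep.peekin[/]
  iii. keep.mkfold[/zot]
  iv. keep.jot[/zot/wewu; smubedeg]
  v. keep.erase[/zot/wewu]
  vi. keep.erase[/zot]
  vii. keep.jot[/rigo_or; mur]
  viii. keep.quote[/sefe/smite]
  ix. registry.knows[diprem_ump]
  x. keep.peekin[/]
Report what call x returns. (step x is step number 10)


Answer: [rigo_or, trosno/]

Derivation:
$ registry.roster
:: [duplu, sni]
$ keep.peekin /
:: [trosno/]
$ keep.mkfold /zot
:: ok
$ keep.jot /zot/wewu smubedeg
:: created
$ keep.erase /zot/wewu
:: ok
$ keep.erase /zot
:: ok
$ keep.jot /rigo_or mur
:: created
$ keep.quote /sefe/smite
:: ToolError: not found
$ registry.knows diprem_ump
:: no
$ keep.peekin /
:: [rigo_or, trosno/]


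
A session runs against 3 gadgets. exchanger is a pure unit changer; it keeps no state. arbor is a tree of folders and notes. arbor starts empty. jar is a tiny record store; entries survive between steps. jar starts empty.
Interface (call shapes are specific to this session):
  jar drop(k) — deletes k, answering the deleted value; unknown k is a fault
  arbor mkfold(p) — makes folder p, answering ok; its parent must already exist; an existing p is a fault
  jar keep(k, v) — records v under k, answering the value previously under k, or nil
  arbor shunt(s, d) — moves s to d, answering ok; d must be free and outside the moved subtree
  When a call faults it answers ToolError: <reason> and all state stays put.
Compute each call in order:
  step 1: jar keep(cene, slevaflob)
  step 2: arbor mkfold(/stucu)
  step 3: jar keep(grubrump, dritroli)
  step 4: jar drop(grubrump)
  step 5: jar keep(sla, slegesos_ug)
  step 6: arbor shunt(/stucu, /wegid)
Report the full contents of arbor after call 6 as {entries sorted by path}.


Answer: {wegid/}

Derivation:
Step: jar keep[k: cene; v: slevaflob]
Result: nil
Step: arbor mkfold[p: /stucu]
Result: ok
Step: jar keep[k: grubrump; v: dritroli]
Result: nil
Step: jar drop[k: grubrump]
Result: dritroli
Step: jar keep[k: sla; v: slegesos_ug]
Result: nil
Step: arbor shunt[s: /stucu; d: /wegid]
Result: ok


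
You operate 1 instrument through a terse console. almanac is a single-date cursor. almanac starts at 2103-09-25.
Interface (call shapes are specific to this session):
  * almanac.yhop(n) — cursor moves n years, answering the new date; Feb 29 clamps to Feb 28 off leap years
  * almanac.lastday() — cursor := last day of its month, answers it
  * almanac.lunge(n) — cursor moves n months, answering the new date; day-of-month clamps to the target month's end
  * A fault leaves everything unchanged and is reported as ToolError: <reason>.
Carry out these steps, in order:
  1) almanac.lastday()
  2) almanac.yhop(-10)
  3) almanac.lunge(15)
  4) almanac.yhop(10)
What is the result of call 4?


Answer: 2104-12-30

Derivation:
-- 1. lastday() => 2103-09-30
-- 2. yhop(n=-10) => 2093-09-30
-- 3. lunge(n=15) => 2094-12-30
-- 4. yhop(n=10) => 2104-12-30


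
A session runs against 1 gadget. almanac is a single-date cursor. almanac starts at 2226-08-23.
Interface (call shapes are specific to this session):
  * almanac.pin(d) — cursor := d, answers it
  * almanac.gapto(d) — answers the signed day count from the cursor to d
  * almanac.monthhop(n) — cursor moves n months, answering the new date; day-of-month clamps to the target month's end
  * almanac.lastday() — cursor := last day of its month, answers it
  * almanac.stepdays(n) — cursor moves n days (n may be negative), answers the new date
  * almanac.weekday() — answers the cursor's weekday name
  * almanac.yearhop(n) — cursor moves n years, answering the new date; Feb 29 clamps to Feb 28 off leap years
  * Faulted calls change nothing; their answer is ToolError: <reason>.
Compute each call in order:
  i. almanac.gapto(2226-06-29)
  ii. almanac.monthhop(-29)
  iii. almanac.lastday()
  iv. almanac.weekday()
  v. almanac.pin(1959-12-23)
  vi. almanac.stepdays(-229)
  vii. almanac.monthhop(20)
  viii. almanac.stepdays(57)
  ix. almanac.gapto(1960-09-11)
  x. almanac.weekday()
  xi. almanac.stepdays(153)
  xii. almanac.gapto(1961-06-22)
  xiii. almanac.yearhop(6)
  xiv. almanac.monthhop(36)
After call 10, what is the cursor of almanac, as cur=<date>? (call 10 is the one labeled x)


-- almanac.gapto(d='2226-06-29') == -55
-- almanac.monthhop(n='-29') == 2224-03-23
-- almanac.lastday() == 2224-03-31
-- almanac.weekday() == Wednesday
-- almanac.pin(d='1959-12-23') == 1959-12-23
-- almanac.stepdays(n='-229') == 1959-05-08
-- almanac.monthhop(n='20') == 1961-01-08
-- almanac.stepdays(n='57') == 1961-03-06
-- almanac.gapto(d='1960-09-11') == -176
-- almanac.weekday() == Monday
-- almanac.stepdays(n='153') == 1961-08-06
-- almanac.gapto(d='1961-06-22') == -45
-- almanac.yearhop(n='6') == 1967-08-06
-- almanac.monthhop(n='36') == 1970-08-06

Answer: cur=1961-03-06


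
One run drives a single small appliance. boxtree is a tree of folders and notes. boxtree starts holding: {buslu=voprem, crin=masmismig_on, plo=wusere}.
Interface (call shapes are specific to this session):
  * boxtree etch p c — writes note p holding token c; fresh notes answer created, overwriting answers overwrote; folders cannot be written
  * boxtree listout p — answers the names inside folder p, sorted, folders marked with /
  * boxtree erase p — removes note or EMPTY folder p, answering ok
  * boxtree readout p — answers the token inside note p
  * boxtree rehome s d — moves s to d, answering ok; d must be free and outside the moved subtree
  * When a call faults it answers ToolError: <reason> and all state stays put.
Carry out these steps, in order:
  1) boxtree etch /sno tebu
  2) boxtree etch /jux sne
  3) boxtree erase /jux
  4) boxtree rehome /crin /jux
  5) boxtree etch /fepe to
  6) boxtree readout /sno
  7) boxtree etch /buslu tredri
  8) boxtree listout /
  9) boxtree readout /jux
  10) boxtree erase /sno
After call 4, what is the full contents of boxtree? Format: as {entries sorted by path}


I invoke boxtree etch using p: /sno, c: tebu, yielding created.
I call boxtree etch using p: /jux, c: sne, and observe created.
I use boxtree erase using p: /jux, which returns ok.
I use boxtree rehome using s: /crin, d: /jux, — result: ok.
I call boxtree etch using p: /fepe, c: to, → created.
I run boxtree readout using p: /sno, → tebu.
I invoke boxtree etch using p: /buslu, c: tredri, yielding overwrote.
Next I call boxtree listout using p: /, and see [buslu, fepe, jux, plo, sno].
I call boxtree readout using p: /jux, yielding masmismig_on.
Next I call boxtree erase using p: /sno: ok.

Answer: {buslu=voprem, jux=masmismig_on, plo=wusere, sno=tebu}


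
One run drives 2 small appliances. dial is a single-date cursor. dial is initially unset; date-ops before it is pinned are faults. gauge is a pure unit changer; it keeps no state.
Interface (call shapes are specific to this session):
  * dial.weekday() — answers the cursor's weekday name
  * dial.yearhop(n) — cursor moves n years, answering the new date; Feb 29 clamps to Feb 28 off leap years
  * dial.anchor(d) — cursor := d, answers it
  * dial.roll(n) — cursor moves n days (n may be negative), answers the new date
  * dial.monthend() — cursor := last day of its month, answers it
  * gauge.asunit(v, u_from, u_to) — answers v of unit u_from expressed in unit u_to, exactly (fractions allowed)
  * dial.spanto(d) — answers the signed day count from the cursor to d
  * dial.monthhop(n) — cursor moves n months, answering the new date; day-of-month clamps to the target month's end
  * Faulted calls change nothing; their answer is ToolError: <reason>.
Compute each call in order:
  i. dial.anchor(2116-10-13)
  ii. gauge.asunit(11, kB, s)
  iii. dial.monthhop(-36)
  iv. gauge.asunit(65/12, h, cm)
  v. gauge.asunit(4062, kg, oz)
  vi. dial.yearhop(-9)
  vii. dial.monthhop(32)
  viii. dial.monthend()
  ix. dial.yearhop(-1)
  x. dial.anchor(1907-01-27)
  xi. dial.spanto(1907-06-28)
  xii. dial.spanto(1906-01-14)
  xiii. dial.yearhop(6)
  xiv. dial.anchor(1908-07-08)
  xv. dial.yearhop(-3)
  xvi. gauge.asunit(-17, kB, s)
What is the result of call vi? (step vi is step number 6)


Answer: 2104-10-13

Derivation:
! dial.anchor(d='2116-10-13') == 2116-10-13
! gauge.asunit(v='11', u_from='kB', u_to='s') == ToolError: incompatible units
! dial.monthhop(n='-36') == 2113-10-13
! gauge.asunit(v='65/12', u_from='h', u_to='cm') == ToolError: incompatible units
! gauge.asunit(v='4062', u_from='kg', u_to='oz') == 6499200000000/45359237
! dial.yearhop(n='-9') == 2104-10-13
! dial.monthhop(n='32') == 2107-06-13
! dial.monthend() == 2107-06-30
! dial.yearhop(n='-1') == 2106-06-30
! dial.anchor(d='1907-01-27') == 1907-01-27
! dial.spanto(d='1907-06-28') == 152
! dial.spanto(d='1906-01-14') == -378
! dial.yearhop(n='6') == 1913-01-27
! dial.anchor(d='1908-07-08') == 1908-07-08
! dial.yearhop(n='-3') == 1905-07-08
! gauge.asunit(v='-17', u_from='kB', u_to='s') == ToolError: incompatible units


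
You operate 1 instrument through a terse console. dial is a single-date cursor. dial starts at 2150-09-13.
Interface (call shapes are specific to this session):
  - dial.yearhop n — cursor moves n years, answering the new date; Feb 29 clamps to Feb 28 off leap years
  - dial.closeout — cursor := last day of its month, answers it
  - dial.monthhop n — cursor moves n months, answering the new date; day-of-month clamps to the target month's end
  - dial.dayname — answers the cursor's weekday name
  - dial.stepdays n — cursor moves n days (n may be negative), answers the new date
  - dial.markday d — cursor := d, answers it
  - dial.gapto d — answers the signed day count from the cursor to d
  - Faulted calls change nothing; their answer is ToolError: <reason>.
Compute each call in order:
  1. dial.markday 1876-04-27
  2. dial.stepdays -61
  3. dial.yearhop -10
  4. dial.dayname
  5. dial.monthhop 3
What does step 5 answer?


-- markday(d: 1876-04-27) -> 1876-04-27
-- stepdays(n: -61) -> 1876-02-26
-- yearhop(n: -10) -> 1866-02-26
-- dayname() -> Monday
-- monthhop(n: 3) -> 1866-05-26

Answer: 1866-05-26


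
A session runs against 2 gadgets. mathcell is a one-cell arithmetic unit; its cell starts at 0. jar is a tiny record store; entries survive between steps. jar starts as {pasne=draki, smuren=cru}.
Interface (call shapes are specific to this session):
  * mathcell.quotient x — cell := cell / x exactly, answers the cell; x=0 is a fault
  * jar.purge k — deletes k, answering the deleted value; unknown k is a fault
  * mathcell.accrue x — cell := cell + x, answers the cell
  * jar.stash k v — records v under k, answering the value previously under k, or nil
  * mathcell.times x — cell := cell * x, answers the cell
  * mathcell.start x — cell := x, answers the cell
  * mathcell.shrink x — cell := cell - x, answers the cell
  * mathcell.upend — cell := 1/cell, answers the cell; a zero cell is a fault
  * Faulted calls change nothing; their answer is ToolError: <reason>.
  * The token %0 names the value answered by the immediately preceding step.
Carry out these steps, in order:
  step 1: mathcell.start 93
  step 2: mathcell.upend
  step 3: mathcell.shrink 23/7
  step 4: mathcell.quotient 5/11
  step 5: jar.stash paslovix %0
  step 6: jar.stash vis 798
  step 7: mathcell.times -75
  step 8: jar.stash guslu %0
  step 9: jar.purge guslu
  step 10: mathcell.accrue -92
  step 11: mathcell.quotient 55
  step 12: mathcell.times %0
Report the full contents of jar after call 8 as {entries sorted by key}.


Now I run start with x='93', and see 93.
Now I run upend(), which returns 1/93.
Using shrink with x='23/7', yielding -2132/651.
Invoking quotient with x='5/11', and observe -23452/3255.
I try stash with k='paslovix', v='%0', → nil.
I invoke stash with k='vis', v='798', yielding nil.
Invoking times with x='-75', — result: 117260/217.
I run stash with k='guslu', v='%0': nil.
I call purge with k='guslu', → 117260/217.
Calling accrue with x='-92', — result: 97296/217.
I call quotient with x='55': 97296/11935.
Calling times with x='%0', → 9466511616/142444225.

Answer: {guslu=117260/217, paslovix=-23452/3255, pasne=draki, smuren=cru, vis=798}


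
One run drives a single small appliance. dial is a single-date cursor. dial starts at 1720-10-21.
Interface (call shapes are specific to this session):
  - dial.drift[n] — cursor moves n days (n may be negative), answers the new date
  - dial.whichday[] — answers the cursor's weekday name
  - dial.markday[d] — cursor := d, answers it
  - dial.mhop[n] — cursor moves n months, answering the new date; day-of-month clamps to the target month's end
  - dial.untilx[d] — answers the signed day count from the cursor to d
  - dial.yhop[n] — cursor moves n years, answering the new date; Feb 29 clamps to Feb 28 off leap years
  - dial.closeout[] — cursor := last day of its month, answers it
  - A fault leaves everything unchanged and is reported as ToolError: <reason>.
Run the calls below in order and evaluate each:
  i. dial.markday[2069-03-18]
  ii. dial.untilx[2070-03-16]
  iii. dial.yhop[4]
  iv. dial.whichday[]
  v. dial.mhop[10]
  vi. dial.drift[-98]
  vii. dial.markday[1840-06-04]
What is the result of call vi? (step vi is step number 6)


Answer: 2073-10-12

Derivation:
// dial.markday(d=2069-03-18) : 2069-03-18
// dial.untilx(d=2070-03-16) : 363
// dial.yhop(n=4) : 2073-03-18
// dial.whichday() : Saturday
// dial.mhop(n=10) : 2074-01-18
// dial.drift(n=-98) : 2073-10-12
// dial.markday(d=1840-06-04) : 1840-06-04
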